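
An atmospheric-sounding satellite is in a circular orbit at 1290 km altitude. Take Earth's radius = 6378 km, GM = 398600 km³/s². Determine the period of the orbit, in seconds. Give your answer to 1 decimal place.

Semi-major axis a = 6378 + 1290 = 7668 km. Period T = 2π√(a³/μ) = 2π√(7668³/398600) = 6682.4 s = 111.37 min.

6682.4 seconds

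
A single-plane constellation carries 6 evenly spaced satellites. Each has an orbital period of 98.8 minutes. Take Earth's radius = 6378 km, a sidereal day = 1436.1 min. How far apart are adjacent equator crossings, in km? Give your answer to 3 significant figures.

459 km

T = 98.8 min = 5928.0 s.
Single-satellite node shift = (5928.0/86166) × 360° = 24.77°.
With 6 satellites evenly phased, successive equator crossings are 24.77/6 = 4.128° apart.
That is 4.128 × 111.3 = 459 km at the equator.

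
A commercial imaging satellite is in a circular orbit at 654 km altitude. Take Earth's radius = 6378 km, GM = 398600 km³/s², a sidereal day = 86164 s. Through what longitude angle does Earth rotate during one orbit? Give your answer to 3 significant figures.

Semi-major axis a = 6378 + 654 = 7032 km. Period T = 2π√(a³/μ) = 2π√(7032³/398600) = 5868.5 s = 97.81 min.
During one orbit Earth rotates (5868.5 / 86164) × 360° = 24.52°.

24.5°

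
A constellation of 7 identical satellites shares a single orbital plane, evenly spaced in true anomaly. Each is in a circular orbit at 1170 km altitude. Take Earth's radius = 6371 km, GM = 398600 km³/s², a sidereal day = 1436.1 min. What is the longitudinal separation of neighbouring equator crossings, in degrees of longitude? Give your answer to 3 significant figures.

3.89°

Semi-major axis a = 6371 + 1170 = 7541 km. Period T = 2π√(a³/μ) = 2π√(7541³/398600) = 6517.1 s = 108.62 min.
Single-satellite node shift = (6517.1/86166) × 360° = 27.23°.
With 7 satellites evenly phased, successive equator crossings are 27.23/7 = 3.890° apart.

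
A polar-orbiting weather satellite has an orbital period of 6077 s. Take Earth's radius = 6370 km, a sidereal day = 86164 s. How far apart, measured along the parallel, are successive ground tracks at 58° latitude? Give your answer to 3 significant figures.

Node shift per orbit = (6077.0/86164) × 360° = 25.39°.
Equatorial spacing = 25.39 × 111.2 km/° = 2823 km.
At 58° latitude, spacing = 2823 × cos(58°) = 1496 km.

1500 km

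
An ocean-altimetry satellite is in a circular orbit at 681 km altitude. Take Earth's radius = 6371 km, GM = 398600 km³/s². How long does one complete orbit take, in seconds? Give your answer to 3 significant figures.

Semi-major axis a = 6371 + 681 = 7052 km. Period T = 2π√(a³/μ) = 2π√(7052³/398600) = 5893.6 s = 98.23 min.

5890 seconds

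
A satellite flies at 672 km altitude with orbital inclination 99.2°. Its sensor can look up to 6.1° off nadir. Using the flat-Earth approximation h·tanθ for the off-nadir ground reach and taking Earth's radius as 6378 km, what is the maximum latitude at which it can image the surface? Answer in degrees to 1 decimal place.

81.4°

Retrograde orbit: the ground track reaches ±(180° − i) = ±(180 − 99.2) = ±80.8°.
Sensor half-swath on the ground ≈ 672·tan(6.1°) = 72 km = 0.65° of latitude.
Maximum observable latitude ≈ 80.8 + 0.65 = 81.4°.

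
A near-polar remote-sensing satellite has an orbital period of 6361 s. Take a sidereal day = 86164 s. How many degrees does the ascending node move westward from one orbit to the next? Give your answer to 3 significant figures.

During one orbit Earth rotates (6361.0 / 86164) × 360° = 26.58°.

26.6°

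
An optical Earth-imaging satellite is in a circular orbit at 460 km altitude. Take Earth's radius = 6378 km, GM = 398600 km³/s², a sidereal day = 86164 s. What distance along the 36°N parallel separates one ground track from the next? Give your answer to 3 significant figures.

2120 km

Semi-major axis a = 6378 + 460 = 6838 km. Period T = 2π√(a³/μ) = 2π√(6838³/398600) = 5627.4 s = 93.79 min.
Node shift per orbit = (5627.4/86164) × 360° = 23.51°.
Equatorial spacing = 23.51 × 111.3 km/° = 2617 km.
At 36° latitude, spacing = 2617 × cos(36°) = 2117 km.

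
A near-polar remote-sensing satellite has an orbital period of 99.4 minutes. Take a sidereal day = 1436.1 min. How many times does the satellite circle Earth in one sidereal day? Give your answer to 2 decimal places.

T = 99.4 min = 5964.0 s.
Orbits per sidereal day = 86166 / 5964.0 = 14.448.

14.45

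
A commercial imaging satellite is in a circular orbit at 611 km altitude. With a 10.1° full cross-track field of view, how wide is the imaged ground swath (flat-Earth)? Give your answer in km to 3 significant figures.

Half-angle = 10.1°/2 = 5.05°.
Swath width ≈ 2h·tan(θ/2) = 2 × 611 × tan(5.05°) = 108.0 km.

108 km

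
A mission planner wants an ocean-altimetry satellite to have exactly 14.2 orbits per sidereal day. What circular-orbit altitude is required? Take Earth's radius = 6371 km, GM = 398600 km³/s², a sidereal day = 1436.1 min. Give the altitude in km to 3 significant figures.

Required period T = 86166 / 14.2 = 6068.0 s.
From T = 2π√(a³/μ): a = (μ T²/4π²)^(1/3) = (398600 × 6068.0² / 4π²)^(1/3) = 7190 km.
Altitude h = a − R = 7190 − 6371 = 819 km.

819 km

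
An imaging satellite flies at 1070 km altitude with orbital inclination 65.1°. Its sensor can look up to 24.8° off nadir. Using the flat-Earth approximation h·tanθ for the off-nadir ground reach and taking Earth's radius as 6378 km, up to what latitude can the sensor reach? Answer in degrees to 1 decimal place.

69.5°

For a prograde orbit the ground track reaches latitude ±i = ±65.1°.
Sensor half-swath on the ground ≈ 1070·tan(24.8°) = 494 km = 4.44° of latitude.
Maximum observable latitude ≈ 65.1 + 4.44 = 69.5°.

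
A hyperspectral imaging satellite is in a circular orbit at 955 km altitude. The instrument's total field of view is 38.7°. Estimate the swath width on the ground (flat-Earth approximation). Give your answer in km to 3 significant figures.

Half-angle = 38.7°/2 = 19.35°.
Swath width ≈ 2h·tan(θ/2) = 2 × 955 × tan(19.35°) = 670.7 km.

671 km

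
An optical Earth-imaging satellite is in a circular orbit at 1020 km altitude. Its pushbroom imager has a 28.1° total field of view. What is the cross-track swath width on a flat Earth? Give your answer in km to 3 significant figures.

Half-angle = 28.1°/2 = 14.05°.
Swath width ≈ 2h·tan(θ/2) = 2 × 1020 × tan(14.05°) = 510.5 km.

511 km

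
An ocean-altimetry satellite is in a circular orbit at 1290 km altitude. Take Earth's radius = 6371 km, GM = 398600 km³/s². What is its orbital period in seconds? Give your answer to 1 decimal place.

Semi-major axis a = 6371 + 1290 = 7661 km. Period T = 2π√(a³/μ) = 2π√(7661³/398600) = 6673.3 s = 111.22 min.

6673.3 seconds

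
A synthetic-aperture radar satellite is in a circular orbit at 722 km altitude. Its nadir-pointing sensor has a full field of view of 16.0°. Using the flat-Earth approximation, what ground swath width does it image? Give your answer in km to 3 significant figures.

Half-angle = 16.0°/2 = 8°.
Swath width ≈ 2h·tan(θ/2) = 2 × 722 × tan(8°) = 202.9 km.

203 km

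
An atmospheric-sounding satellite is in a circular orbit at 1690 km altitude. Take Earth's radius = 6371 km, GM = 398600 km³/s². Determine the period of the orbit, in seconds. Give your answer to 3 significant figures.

Semi-major axis a = 6371 + 1690 = 8061 km. Period T = 2π√(a³/μ) = 2π√(8061³/398600) = 7202.7 s = 120.04 min.

7200 seconds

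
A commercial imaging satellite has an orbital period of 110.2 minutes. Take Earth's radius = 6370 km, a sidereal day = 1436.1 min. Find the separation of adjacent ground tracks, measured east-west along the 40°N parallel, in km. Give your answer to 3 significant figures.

T = 110.2 min = 6612.0 s.
Node shift per orbit = (6612.0/86166) × 360° = 27.62°.
Equatorial spacing = 27.62 × 111.2 km/° = 3071 km.
At 40° latitude, spacing = 3071 × cos(40°) = 2353 km.

2350 km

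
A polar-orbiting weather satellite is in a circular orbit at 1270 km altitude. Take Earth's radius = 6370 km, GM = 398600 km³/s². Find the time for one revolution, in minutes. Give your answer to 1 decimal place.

110.8 min

Semi-major axis a = 6370 + 1270 = 7640 km. Period T = 2π√(a³/μ) = 2π√(7640³/398600) = 6645.9 s = 110.76 min.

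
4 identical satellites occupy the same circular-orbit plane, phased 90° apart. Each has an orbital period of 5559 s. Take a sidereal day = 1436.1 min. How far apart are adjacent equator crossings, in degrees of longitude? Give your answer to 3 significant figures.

5.81°

Single-satellite node shift = (5559.0/86166) × 360° = 23.23°.
With 4 satellites evenly phased, successive equator crossings are 23.23/4 = 5.806° apart.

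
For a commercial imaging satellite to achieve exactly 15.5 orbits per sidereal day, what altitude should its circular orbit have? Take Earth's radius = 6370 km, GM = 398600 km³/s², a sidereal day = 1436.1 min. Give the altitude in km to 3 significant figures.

413 km

Required period T = 86166 / 15.5 = 5559.1 s.
From T = 2π√(a³/μ): a = (μ T²/4π²)^(1/3) = (398600 × 5559.1² / 4π²)^(1/3) = 6783 km.
Altitude h = a − R = 6783 − 6370 = 413 km.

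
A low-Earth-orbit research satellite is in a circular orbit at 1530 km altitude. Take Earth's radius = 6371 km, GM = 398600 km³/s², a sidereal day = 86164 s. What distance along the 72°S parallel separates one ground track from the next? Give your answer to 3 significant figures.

1000 km

Semi-major axis a = 6371 + 1530 = 7901 km. Period T = 2π√(a³/μ) = 2π√(7901³/398600) = 6989.3 s = 116.49 min.
Node shift per orbit = (6989.3/86164) × 360° = 29.20°.
Equatorial spacing = 29.20 × 111.2 km/° = 3247 km.
At 72° latitude, spacing = 3247 × cos(72°) = 1003 km.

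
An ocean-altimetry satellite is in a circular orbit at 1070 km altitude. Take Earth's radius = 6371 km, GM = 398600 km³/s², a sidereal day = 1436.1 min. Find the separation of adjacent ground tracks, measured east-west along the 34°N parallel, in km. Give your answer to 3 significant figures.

Semi-major axis a = 6371 + 1070 = 7441 km. Period T = 2π√(a³/μ) = 2π√(7441³/398600) = 6387.9 s = 106.47 min.
Node shift per orbit = (6387.9/86166) × 360° = 26.69°.
Equatorial spacing = 26.69 × 111.2 km/° = 2968 km.
At 34° latitude, spacing = 2968 × cos(34°) = 2460 km.

2460 km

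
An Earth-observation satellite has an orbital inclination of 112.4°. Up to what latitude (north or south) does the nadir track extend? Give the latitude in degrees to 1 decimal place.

Retrograde orbit: the ground track reaches ±(180° − i) = ±(180 − 112.4) = ±67.6°.

67.6°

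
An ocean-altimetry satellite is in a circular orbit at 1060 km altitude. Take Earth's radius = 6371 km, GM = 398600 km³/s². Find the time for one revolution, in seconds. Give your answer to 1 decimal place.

Semi-major axis a = 6371 + 1060 = 7431 km. Period T = 2π√(a³/μ) = 2π√(7431³/398600) = 6375.0 s = 106.25 min.

6375.0 seconds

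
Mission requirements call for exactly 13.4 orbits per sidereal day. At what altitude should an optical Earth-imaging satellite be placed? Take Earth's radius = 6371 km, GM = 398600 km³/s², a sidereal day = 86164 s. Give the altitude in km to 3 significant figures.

Required period T = 86164 / 13.4 = 6430.1 s.
From T = 2π√(a³/μ): a = (μ T²/4π²)^(1/3) = (398600 × 6430.1² / 4π²)^(1/3) = 7474 km.
Altitude h = a − R = 7474 − 6371 = 1103 km.

1100 km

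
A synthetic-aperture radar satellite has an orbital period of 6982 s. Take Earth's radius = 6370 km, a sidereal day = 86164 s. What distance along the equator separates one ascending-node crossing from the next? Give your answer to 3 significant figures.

During one orbit Earth rotates (6982.0 / 86164) × 360° = 29.17°.
At the equator that is 29.17° × (2π·6370/360) km/° = 29.17 × 111.2 = 3243 km.

3240 km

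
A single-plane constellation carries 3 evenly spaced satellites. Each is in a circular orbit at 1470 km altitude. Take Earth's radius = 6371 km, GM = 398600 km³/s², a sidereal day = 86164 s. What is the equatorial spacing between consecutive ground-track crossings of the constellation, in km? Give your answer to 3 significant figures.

1070 km

Semi-major axis a = 6371 + 1470 = 7841 km. Period T = 2π√(a³/μ) = 2π√(7841³/398600) = 6909.8 s = 115.16 min.
Single-satellite node shift = (6909.8/86164) × 360° = 28.87°.
With 3 satellites evenly phased, successive equator crossings are 28.87/3 = 9.623° apart.
That is 9.623 × 111.2 = 1070 km at the equator.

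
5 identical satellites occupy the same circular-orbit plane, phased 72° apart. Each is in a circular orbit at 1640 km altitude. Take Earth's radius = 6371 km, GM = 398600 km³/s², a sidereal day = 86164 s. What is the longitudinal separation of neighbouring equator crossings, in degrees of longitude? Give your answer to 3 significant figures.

Semi-major axis a = 6371 + 1640 = 8011 km. Period T = 2π√(a³/μ) = 2π√(8011³/398600) = 7135.8 s = 118.93 min.
Single-satellite node shift = (7135.8/86164) × 360° = 29.81°.
With 5 satellites evenly phased, successive equator crossings are 29.81/5 = 5.963° apart.

5.96°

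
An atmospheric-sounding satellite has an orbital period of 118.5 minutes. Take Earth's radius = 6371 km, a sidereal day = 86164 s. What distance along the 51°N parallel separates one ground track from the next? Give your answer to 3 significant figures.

2080 km

T = 118.5 min = 7110.0 s.
Node shift per orbit = (7110.0/86164) × 360° = 29.71°.
Equatorial spacing = 29.71 × 111.2 km/° = 3303 km.
At 51° latitude, spacing = 3303 × cos(51°) = 2079 km.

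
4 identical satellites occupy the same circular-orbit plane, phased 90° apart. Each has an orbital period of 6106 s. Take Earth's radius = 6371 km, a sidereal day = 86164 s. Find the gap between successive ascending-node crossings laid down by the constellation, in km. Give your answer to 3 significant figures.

Single-satellite node shift = (6106.0/86164) × 360° = 25.51°.
With 4 satellites evenly phased, successive equator crossings are 25.51/4 = 6.378° apart.
That is 6.378 × 111.2 = 709 km at the equator.

709 km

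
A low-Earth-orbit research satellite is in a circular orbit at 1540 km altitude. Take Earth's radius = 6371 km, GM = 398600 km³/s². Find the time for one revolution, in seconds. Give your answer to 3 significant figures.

7000 seconds

Semi-major axis a = 6371 + 1540 = 7911 km. Period T = 2π√(a³/μ) = 2π√(7911³/398600) = 7002.6 s = 116.71 min.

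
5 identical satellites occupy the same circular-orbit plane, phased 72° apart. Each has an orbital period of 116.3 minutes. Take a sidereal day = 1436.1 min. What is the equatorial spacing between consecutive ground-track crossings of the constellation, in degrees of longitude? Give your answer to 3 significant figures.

5.83°

T = 116.3 min = 6978.0 s.
Single-satellite node shift = (6978.0/86166) × 360° = 29.15°.
With 5 satellites evenly phased, successive equator crossings are 29.15/5 = 5.831° apart.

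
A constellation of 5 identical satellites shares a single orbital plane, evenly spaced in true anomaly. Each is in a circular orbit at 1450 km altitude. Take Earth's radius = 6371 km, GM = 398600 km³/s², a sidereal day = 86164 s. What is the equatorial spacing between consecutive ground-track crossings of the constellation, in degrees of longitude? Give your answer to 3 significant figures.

Semi-major axis a = 6371 + 1450 = 7821 km. Period T = 2π√(a³/μ) = 2π√(7821³/398600) = 6883.4 s = 114.72 min.
Single-satellite node shift = (6883.4/86164) × 360° = 28.76°.
With 5 satellites evenly phased, successive equator crossings are 28.76/5 = 5.752° apart.

5.75°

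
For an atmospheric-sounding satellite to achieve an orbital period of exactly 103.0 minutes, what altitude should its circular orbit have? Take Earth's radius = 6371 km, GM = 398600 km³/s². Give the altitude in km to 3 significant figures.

908 km

T = 103.0 min = 6180.0 s.
From T = 2π√(a³/μ): a = (μ T²/4π²)^(1/3) = (398600 × 6180.0² / 4π²)^(1/3) = 7279 km.
Altitude h = a − R = 7279 − 6371 = 908 km.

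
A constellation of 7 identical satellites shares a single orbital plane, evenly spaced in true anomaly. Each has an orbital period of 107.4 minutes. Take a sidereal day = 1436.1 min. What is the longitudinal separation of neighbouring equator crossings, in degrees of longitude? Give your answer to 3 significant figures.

3.85°

T = 107.4 min = 6444.0 s.
Single-satellite node shift = (6444.0/86166) × 360° = 26.92°.
With 7 satellites evenly phased, successive equator crossings are 26.92/7 = 3.846° apart.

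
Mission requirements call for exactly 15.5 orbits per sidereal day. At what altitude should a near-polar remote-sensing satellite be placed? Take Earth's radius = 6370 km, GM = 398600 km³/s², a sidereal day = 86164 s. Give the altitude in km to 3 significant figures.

Required period T = 86164 / 15.5 = 5559.0 s.
From T = 2π√(a³/μ): a = (μ T²/4π²)^(1/3) = (398600 × 5559.0² / 4π²)^(1/3) = 6782 km.
Altitude h = a − R = 6782 − 6370 = 412 km.

412 km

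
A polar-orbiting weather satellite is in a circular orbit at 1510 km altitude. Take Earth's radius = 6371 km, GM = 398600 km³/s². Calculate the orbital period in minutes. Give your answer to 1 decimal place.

116.0 min

Semi-major axis a = 6371 + 1510 = 7881 km. Period T = 2π√(a³/μ) = 2π√(7881³/398600) = 6962.8 s = 116.05 min.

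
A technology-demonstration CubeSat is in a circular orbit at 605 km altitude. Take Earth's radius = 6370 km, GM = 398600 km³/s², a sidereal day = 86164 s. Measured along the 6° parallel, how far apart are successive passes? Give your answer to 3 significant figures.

2680 km

Semi-major axis a = 6370 + 605 = 6975 km. Period T = 2π√(a³/μ) = 2π√(6975³/398600) = 5797.3 s = 96.62 min.
Node shift per orbit = (5797.3/86164) × 360° = 24.22°.
Equatorial spacing = 24.22 × 111.2 km/° = 2693 km.
At 6° latitude, spacing = 2693 × cos(6°) = 2678 km.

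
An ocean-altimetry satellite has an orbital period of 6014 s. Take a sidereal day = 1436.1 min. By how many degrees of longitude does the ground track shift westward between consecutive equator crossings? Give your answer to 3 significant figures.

25.1°

During one orbit Earth rotates (6014.0 / 86166) × 360° = 25.13°.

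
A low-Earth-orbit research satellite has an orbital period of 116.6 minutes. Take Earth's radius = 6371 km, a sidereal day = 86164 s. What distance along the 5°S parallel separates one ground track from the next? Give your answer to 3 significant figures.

3240 km

T = 116.6 min = 6996.0 s.
Node shift per orbit = (6996.0/86164) × 360° = 29.23°.
Equatorial spacing = 29.23 × 111.2 km/° = 3250 km.
At 5° latitude, spacing = 3250 × cos(5°) = 3238 km.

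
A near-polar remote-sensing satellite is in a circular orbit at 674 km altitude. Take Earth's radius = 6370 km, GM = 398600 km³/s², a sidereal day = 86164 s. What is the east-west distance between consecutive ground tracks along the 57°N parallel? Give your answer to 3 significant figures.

Semi-major axis a = 6370 + 674 = 7044 km. Period T = 2π√(a³/μ) = 2π√(7044³/398600) = 5883.6 s = 98.06 min.
Node shift per orbit = (5883.6/86164) × 360° = 24.58°.
Equatorial spacing = 24.58 × 111.2 km/° = 2733 km.
At 57° latitude, spacing = 2733 × cos(57°) = 1488 km.

1490 km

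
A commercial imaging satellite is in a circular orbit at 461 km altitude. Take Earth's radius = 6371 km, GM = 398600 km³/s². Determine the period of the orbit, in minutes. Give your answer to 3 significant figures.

Semi-major axis a = 6371 + 461 = 6832 km. Period T = 2π√(a³/μ) = 2π√(6832³/398600) = 5620.0 s = 93.67 min.

93.7 min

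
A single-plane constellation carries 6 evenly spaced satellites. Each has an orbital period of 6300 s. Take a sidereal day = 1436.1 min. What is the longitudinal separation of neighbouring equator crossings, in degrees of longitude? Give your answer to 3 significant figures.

Single-satellite node shift = (6300.0/86166) × 360° = 26.32°.
With 6 satellites evenly phased, successive equator crossings are 26.32/6 = 4.387° apart.

4.39°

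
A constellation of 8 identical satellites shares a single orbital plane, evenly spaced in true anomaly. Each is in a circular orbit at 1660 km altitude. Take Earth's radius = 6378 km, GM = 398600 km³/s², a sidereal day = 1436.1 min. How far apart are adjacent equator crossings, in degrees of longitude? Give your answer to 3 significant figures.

Semi-major axis a = 6378 + 1660 = 8038 km. Period T = 2π√(a³/μ) = 2π√(8038³/398600) = 7171.9 s = 119.53 min.
Single-satellite node shift = (7171.9/86166) × 360° = 29.96°.
With 8 satellites evenly phased, successive equator crossings are 29.96/8 = 3.746° apart.

3.75°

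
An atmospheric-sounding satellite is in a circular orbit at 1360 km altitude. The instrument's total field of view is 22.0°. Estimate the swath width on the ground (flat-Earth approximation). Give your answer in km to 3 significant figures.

529 km

Half-angle = 22.0°/2 = 11°.
Swath width ≈ 2h·tan(θ/2) = 2 × 1360 × tan(11°) = 528.7 km.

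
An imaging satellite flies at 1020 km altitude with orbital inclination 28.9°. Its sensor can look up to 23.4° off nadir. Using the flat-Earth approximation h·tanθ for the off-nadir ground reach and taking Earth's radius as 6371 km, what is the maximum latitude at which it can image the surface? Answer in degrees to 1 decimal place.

For a prograde orbit the ground track reaches latitude ±i = ±28.9°.
Sensor half-swath on the ground ≈ 1020·tan(23.4°) = 441 km = 3.97° of latitude.
Maximum observable latitude ≈ 28.9 + 3.97 = 32.9°.

32.9°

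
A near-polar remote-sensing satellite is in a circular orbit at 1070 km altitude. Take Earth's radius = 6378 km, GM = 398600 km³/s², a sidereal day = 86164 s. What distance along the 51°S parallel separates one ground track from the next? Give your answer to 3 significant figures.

Semi-major axis a = 6378 + 1070 = 7448 km. Period T = 2π√(a³/μ) = 2π√(7448³/398600) = 6396.9 s = 106.62 min.
Node shift per orbit = (6396.9/86164) × 360° = 26.73°.
Equatorial spacing = 26.73 × 111.3 km/° = 2975 km.
At 51° latitude, spacing = 2975 × cos(51°) = 1872 km.

1870 km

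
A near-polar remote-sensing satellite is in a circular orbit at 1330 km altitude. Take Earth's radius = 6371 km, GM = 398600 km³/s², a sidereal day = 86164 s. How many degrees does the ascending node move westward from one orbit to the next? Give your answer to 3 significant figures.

28.1°

Semi-major axis a = 6371 + 1330 = 7701 km. Period T = 2π√(a³/μ) = 2π√(7701³/398600) = 6725.6 s = 112.09 min.
During one orbit Earth rotates (6725.6 / 86164) × 360° = 28.10°.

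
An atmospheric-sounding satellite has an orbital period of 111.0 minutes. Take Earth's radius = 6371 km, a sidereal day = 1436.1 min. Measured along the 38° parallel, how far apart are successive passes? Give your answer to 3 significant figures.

T = 111.0 min = 6660.0 s.
Node shift per orbit = (6660.0/86166) × 360° = 27.83°.
Equatorial spacing = 27.83 × 111.2 km/° = 3094 km.
At 38° latitude, spacing = 3094 × cos(38°) = 2438 km.

2440 km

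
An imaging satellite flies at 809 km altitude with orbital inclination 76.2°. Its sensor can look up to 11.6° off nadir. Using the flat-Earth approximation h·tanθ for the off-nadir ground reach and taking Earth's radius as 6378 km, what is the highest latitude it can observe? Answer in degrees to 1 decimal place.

For a prograde orbit the ground track reaches latitude ±i = ±76.2°.
Sensor half-swath on the ground ≈ 809·tan(11.6°) = 166 km = 1.49° of latitude.
Maximum observable latitude ≈ 76.2 + 1.49 = 77.7°.

77.7°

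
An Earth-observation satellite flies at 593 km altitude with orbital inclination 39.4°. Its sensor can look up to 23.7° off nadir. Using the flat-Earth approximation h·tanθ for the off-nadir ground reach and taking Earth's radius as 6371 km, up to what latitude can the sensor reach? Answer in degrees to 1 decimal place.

41.7°

For a prograde orbit the ground track reaches latitude ±i = ±39.4°.
Sensor half-swath on the ground ≈ 593·tan(23.7°) = 260 km = 2.34° of latitude.
Maximum observable latitude ≈ 39.4 + 2.34 = 41.7°.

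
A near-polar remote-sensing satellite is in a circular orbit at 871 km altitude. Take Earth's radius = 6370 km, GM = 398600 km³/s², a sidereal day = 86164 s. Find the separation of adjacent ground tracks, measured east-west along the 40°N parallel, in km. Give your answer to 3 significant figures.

2180 km

Semi-major axis a = 6370 + 871 = 7241 km. Period T = 2π√(a³/μ) = 2π√(7241³/398600) = 6132.1 s = 102.20 min.
Node shift per orbit = (6132.1/86164) × 360° = 25.62°.
Equatorial spacing = 25.62 × 111.2 km/° = 2848 km.
At 40° latitude, spacing = 2848 × cos(40°) = 2182 km.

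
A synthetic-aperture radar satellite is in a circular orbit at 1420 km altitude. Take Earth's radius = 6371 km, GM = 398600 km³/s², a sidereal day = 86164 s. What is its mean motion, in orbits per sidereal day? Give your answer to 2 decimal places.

Semi-major axis a = 6371 + 1420 = 7791 km. Period T = 2π√(a³/μ) = 2π√(7791³/398600) = 6843.9 s = 114.06 min.
Orbits per sidereal day = 86164 / 6843.9 = 12.590.

12.59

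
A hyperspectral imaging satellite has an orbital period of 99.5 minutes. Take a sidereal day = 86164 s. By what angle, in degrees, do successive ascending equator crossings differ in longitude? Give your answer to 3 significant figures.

T = 99.5 min = 5970.0 s.
During one orbit Earth rotates (5970.0 / 86164) × 360° = 24.94°.

24.9°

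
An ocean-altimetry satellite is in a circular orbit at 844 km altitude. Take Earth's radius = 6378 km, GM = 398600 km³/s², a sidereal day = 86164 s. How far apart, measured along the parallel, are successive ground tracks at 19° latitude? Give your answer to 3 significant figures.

Semi-major axis a = 6378 + 844 = 7222 km. Period T = 2π√(a³/μ) = 2π√(7222³/398600) = 6108.0 s = 101.80 min.
Node shift per orbit = (6108.0/86164) × 360° = 25.52°.
Equatorial spacing = 25.52 × 111.3 km/° = 2841 km.
At 19° latitude, spacing = 2841 × cos(19°) = 2686 km.

2690 km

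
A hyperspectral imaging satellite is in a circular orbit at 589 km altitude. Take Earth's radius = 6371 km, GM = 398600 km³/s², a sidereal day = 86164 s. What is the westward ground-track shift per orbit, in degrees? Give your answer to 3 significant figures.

Semi-major axis a = 6371 + 589 = 6960 km. Period T = 2π√(a³/μ) = 2π√(6960³/398600) = 5778.6 s = 96.31 min.
During one orbit Earth rotates (5778.6 / 86164) × 360° = 24.14°.

24.1°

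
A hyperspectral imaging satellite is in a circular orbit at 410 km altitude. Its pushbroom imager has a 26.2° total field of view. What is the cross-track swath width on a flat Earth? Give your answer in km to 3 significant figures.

191 km

Half-angle = 26.2°/2 = 13.1°.
Swath width ≈ 2h·tan(θ/2) = 2 × 410 × tan(13.1°) = 190.8 km.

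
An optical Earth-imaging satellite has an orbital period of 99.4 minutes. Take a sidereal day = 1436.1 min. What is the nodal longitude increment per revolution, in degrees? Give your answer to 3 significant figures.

24.9°

T = 99.4 min = 5964.0 s.
During one orbit Earth rotates (5964.0 / 86166) × 360° = 24.92°.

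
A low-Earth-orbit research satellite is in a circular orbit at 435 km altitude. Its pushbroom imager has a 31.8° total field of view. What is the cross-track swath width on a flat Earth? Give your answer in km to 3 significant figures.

Half-angle = 31.8°/2 = 15.9°.
Swath width ≈ 2h·tan(θ/2) = 2 × 435 × tan(15.9°) = 247.8 km.

248 km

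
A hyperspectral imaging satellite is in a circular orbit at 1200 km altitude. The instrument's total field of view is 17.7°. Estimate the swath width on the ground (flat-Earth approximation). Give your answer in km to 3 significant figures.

Half-angle = 17.7°/2 = 8.85°.
Swath width ≈ 2h·tan(θ/2) = 2 × 1200 × tan(8.85°) = 373.7 km.

374 km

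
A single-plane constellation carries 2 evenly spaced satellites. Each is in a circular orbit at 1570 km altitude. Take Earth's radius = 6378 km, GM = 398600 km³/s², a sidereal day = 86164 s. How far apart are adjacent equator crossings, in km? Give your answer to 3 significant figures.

1640 km

Semi-major axis a = 6378 + 1570 = 7948 km. Period T = 2π√(a³/μ) = 2π√(7948³/398600) = 7051.8 s = 117.53 min.
Single-satellite node shift = (7051.8/86164) × 360° = 29.46°.
With 2 satellites evenly phased, successive equator crossings are 29.46/2 = 14.731° apart.
That is 14.731 × 111.3 = 1640 km at the equator.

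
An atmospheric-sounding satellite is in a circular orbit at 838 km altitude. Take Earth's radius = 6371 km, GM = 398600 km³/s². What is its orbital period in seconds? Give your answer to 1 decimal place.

6091.5 seconds

Semi-major axis a = 6371 + 838 = 7209 km. Period T = 2π√(a³/μ) = 2π√(7209³/398600) = 6091.5 s = 101.52 min.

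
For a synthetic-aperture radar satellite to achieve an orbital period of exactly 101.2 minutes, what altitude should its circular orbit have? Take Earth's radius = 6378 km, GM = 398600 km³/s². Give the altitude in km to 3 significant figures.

816 km

T = 101.2 min = 6072.0 s.
From T = 2π√(a³/μ): a = (μ T²/4π²)^(1/3) = (398600 × 6072.0² / 4π²)^(1/3) = 7194 km.
Altitude h = a − R = 7194 − 6378 = 816 km.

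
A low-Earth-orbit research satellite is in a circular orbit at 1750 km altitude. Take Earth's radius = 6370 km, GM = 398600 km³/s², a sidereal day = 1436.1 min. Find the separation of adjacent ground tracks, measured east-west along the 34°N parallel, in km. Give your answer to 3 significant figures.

2800 km

Semi-major axis a = 6370 + 1750 = 8120 km. Period T = 2π√(a³/μ) = 2π√(8120³/398600) = 7281.9 s = 121.37 min.
Node shift per orbit = (7281.9/86166) × 360° = 30.42°.
Equatorial spacing = 30.42 × 111.2 km/° = 3382 km.
At 34° latitude, spacing = 3382 × cos(34°) = 2804 km.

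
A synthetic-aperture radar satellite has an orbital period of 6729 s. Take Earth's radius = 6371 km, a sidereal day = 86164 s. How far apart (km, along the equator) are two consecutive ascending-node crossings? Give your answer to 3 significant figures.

3130 km

During one orbit Earth rotates (6729.0 / 86164) × 360° = 28.11°.
At the equator that is 28.11° × (2π·6371/360) km/° = 28.11 × 111.2 = 3126 km.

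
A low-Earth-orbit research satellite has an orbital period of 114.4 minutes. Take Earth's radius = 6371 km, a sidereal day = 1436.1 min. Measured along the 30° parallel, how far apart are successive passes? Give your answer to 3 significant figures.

2760 km

T = 114.4 min = 6864.0 s.
Node shift per orbit = (6864.0/86166) × 360° = 28.68°.
Equatorial spacing = 28.68 × 111.2 km/° = 3189 km.
At 30° latitude, spacing = 3189 × cos(30°) = 2762 km.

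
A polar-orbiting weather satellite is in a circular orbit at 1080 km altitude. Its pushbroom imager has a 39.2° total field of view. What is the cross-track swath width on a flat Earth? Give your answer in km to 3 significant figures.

769 km

Half-angle = 39.2°/2 = 19.6°.
Swath width ≈ 2h·tan(θ/2) = 2 × 1080 × tan(19.6°) = 769.1 km.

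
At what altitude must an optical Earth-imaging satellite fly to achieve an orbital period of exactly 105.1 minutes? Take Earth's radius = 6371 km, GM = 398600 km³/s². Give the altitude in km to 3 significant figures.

T = 105.1 min = 6306.0 s.
From T = 2π√(a³/μ): a = (μ T²/4π²)^(1/3) = (398600 × 6306.0² / 4π²)^(1/3) = 7377 km.
Altitude h = a − R = 7377 − 6371 = 1006 km.

1010 km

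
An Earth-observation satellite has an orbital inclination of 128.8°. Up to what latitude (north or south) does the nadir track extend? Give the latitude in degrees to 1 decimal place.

Retrograde orbit: the ground track reaches ±(180° − i) = ±(180 − 128.8) = ±51.2°.

51.2°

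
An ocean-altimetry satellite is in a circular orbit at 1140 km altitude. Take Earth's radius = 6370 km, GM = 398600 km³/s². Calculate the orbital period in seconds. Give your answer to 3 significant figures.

6480 seconds

Semi-major axis a = 6370 + 1140 = 7510 km. Period T = 2π√(a³/μ) = 2π√(7510³/398600) = 6477.0 s = 107.95 min.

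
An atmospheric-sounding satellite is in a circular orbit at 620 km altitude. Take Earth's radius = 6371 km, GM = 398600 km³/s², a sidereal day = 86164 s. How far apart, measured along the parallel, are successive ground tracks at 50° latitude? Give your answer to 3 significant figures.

Semi-major axis a = 6371 + 620 = 6991 km. Period T = 2π√(a³/μ) = 2π√(6991³/398600) = 5817.3 s = 96.95 min.
Node shift per orbit = (5817.3/86164) × 360° = 24.31°.
Equatorial spacing = 24.31 × 111.2 km/° = 2703 km.
At 50° latitude, spacing = 2703 × cos(50°) = 1737 km.

1740 km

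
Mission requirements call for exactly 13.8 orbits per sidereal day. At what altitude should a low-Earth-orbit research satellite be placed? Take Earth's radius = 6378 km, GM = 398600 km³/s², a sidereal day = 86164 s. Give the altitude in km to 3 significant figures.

951 km

Required period T = 86164 / 13.8 = 6243.8 s.
From T = 2π√(a³/μ): a = (μ T²/4π²)^(1/3) = (398600 × 6243.8² / 4π²)^(1/3) = 7329 km.
Altitude h = a − R = 7329 − 6378 = 951 km.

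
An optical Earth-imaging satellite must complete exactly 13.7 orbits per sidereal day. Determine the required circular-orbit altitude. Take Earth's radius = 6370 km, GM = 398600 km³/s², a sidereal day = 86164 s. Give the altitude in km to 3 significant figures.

994 km

Required period T = 86164 / 13.7 = 6289.3 s.
From T = 2π√(a³/μ): a = (μ T²/4π²)^(1/3) = (398600 × 6289.3² / 4π²)^(1/3) = 7364 km.
Altitude h = a − R = 7364 − 6370 = 994 km.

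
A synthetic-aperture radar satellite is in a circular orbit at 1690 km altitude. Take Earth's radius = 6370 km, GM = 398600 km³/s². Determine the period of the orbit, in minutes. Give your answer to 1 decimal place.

120.0 min

Semi-major axis a = 6370 + 1690 = 8060 km. Period T = 2π√(a³/μ) = 2π√(8060³/398600) = 7201.3 s = 120.02 min.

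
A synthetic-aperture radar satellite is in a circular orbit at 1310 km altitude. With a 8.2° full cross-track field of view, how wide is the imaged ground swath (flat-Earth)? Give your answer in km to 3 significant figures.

Half-angle = 8.2°/2 = 4.1°.
Swath width ≈ 2h·tan(θ/2) = 2 × 1310 × tan(4.1°) = 187.8 km.

188 km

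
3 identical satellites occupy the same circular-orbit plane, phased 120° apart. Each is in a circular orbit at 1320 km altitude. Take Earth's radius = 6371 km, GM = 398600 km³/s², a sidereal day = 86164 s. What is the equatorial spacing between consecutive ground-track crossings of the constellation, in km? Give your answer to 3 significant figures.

1040 km

Semi-major axis a = 6371 + 1320 = 7691 km. Period T = 2π√(a³/μ) = 2π√(7691³/398600) = 6712.5 s = 111.88 min.
Single-satellite node shift = (6712.5/86164) × 360° = 28.05°.
With 3 satellites evenly phased, successive equator crossings are 28.05/3 = 9.348° apart.
That is 9.348 × 111.2 = 1040 km at the equator.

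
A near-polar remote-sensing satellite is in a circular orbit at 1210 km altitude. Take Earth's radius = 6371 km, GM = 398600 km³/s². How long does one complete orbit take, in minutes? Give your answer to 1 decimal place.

109.5 min

Semi-major axis a = 6371 + 1210 = 7581 km. Period T = 2π√(a³/μ) = 2π√(7581³/398600) = 6569.0 s = 109.48 min.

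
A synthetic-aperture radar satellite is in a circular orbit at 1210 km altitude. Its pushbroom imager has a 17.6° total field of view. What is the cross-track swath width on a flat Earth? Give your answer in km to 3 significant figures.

Half-angle = 17.6°/2 = 8.8°.
Swath width ≈ 2h·tan(θ/2) = 2 × 1210 × tan(8.8°) = 374.6 km.

375 km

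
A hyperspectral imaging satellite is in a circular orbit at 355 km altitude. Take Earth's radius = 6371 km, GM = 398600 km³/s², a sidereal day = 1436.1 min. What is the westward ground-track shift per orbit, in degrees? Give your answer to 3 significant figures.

Semi-major axis a = 6371 + 355 = 6726 km. Period T = 2π√(a³/μ) = 2π√(6726³/398600) = 5489.7 s = 91.49 min.
During one orbit Earth rotates (5489.7 / 86166) × 360° = 22.94°.

22.9°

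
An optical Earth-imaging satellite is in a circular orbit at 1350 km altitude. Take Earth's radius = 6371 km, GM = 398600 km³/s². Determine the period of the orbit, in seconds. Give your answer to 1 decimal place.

Semi-major axis a = 6371 + 1350 = 7721 km. Period T = 2π√(a³/μ) = 2π√(7721³/398600) = 6751.8 s = 112.53 min.

6751.8 seconds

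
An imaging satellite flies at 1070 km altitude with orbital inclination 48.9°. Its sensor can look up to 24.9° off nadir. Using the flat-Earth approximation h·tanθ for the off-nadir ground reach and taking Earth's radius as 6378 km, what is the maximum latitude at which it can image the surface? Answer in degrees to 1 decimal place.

For a prograde orbit the ground track reaches latitude ±i = ±48.9°.
Sensor half-swath on the ground ≈ 1070·tan(24.9°) = 497 km = 4.46° of latitude.
Maximum observable latitude ≈ 48.9 + 4.46 = 53.4°.

53.4°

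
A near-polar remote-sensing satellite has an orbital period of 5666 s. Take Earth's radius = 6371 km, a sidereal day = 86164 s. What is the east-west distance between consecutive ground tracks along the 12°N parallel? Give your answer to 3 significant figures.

Node shift per orbit = (5666.0/86164) × 360° = 23.67°.
Equatorial spacing = 23.67 × 111.2 km/° = 2632 km.
At 12° latitude, spacing = 2632 × cos(12°) = 2575 km.

2570 km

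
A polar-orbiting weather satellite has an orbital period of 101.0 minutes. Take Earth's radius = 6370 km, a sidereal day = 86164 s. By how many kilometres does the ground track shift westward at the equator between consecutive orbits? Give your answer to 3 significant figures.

T = 101.0 min = 6060.0 s.
During one orbit Earth rotates (6060.0 / 86164) × 360° = 25.32°.
At the equator that is 25.32° × (2π·6370/360) km/° = 25.32 × 111.2 = 2815 km.

2810 km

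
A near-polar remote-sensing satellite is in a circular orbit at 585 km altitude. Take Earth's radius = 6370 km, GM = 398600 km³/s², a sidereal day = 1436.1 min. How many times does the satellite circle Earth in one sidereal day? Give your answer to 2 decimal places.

Semi-major axis a = 6370 + 585 = 6955 km. Period T = 2π√(a³/μ) = 2π√(6955³/398600) = 5772.4 s = 96.21 min.
Orbits per sidereal day = 86166 / 5772.4 = 14.927.

14.93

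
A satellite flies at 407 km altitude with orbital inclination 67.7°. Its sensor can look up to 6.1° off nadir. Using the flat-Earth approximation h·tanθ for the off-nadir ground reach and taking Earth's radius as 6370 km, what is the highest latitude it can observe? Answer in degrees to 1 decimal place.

For a prograde orbit the ground track reaches latitude ±i = ±67.7°.
Sensor half-swath on the ground ≈ 407·tan(6.1°) = 43 km = 0.39° of latitude.
Maximum observable latitude ≈ 67.7 + 0.39 = 68.1°.

68.1°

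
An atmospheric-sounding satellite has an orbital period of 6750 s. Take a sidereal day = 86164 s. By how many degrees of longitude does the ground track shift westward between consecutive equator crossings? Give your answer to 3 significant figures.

During one orbit Earth rotates (6750.0 / 86164) × 360° = 28.20°.

28.2°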